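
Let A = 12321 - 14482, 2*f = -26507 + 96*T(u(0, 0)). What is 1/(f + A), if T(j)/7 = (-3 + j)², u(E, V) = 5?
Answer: -2/28141 ≈ -7.1071e-5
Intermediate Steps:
T(j) = 7*(-3 + j)²
f = -23819/2 (f = (-26507 + 96*(7*(-3 + 5)²))/2 = (-26507 + 96*(7*2²))/2 = (-26507 + 96*(7*4))/2 = (-26507 + 96*28)/2 = (-26507 + 2688)/2 = (½)*(-23819) = -23819/2 ≈ -11910.)
A = -2161
1/(f + A) = 1/(-23819/2 - 2161) = 1/(-28141/2) = -2/28141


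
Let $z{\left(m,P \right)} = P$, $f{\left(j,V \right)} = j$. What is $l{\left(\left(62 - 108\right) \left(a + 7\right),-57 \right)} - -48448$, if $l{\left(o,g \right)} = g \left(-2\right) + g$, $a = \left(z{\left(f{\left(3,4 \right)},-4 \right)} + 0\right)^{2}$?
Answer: $48505$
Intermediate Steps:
$a = 16$ ($a = \left(-4 + 0\right)^{2} = \left(-4\right)^{2} = 16$)
$l{\left(o,g \right)} = - g$ ($l{\left(o,g \right)} = - 2 g + g = - g$)
$l{\left(\left(62 - 108\right) \left(a + 7\right),-57 \right)} - -48448 = \left(-1\right) \left(-57\right) - -48448 = 57 + 48448 = 48505$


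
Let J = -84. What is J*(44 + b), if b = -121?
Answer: 6468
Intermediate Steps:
J*(44 + b) = -84*(44 - 121) = -84*(-77) = 6468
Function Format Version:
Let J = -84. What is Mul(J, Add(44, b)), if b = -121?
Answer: 6468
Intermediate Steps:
Mul(J, Add(44, b)) = Mul(-84, Add(44, -121)) = Mul(-84, -77) = 6468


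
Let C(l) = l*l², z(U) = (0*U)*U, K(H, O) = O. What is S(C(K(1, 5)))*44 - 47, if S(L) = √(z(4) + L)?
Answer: -47 + 220*√5 ≈ 444.94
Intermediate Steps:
z(U) = 0 (z(U) = 0*U = 0)
C(l) = l³
S(L) = √L (S(L) = √(0 + L) = √L)
S(C(K(1, 5)))*44 - 47 = √(5³)*44 - 47 = √125*44 - 47 = (5*√5)*44 - 47 = 220*√5 - 47 = -47 + 220*√5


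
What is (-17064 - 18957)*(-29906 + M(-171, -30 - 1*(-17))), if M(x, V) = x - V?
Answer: 1082935344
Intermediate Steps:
(-17064 - 18957)*(-29906 + M(-171, -30 - 1*(-17))) = (-17064 - 18957)*(-29906 + (-171 - (-30 - 1*(-17)))) = -36021*(-29906 + (-171 - (-30 + 17))) = -36021*(-29906 + (-171 - 1*(-13))) = -36021*(-29906 + (-171 + 13)) = -36021*(-29906 - 158) = -36021*(-30064) = 1082935344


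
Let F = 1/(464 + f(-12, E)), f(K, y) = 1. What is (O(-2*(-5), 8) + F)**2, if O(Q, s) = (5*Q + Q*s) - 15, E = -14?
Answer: 2859682576/216225 ≈ 13226.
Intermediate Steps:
F = 1/465 (F = 1/(464 + 1) = 1/465 ≈ 0.0021505)
O(Q, s) = -15 + 5*Q + Q*s
(O(-2*(-5), 8) + F)**2 = ((-15 + 5*(-2*(-5)) - 2*(-5)*8) + 1/465)**2 = ((-15 + 5*10 + 10*8) + 1/465)**2 = ((-15 + 50 + 80) + 1/465)**2 = (115 + 1/465)**2 = (53476/465)**2 = 2859682576/216225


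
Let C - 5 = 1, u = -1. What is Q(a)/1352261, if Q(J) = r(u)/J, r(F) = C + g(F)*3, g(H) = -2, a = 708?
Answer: 0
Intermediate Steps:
C = 6 (C = 5 + 1 = 6)
r(F) = 0 (r(F) = 6 - 2*3 = 6 - 6 = 0)
Q(J) = 0 (Q(J) = 0/J = 0)
Q(a)/1352261 = 0/1352261 = 0*(1/1352261) = 0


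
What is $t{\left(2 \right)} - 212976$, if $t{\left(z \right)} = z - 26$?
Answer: $-213000$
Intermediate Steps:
$t{\left(z \right)} = -26 + z$
$t{\left(2 \right)} - 212976 = \left(-26 + 2\right) - 212976 = -24 - 212976 = -213000$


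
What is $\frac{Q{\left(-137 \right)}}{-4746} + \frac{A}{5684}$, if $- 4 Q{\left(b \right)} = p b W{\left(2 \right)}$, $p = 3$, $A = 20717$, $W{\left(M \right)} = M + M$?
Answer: $\frac{2285399}{642292} \approx 3.5582$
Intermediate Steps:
$W{\left(M \right)} = 2 M$
$Q{\left(b \right)} = - 3 b$ ($Q{\left(b \right)} = - \frac{3 b 2 \cdot 2}{4} = - \frac{3 b 4}{4} = - \frac{12 b}{4} = - 3 b$)
$\frac{Q{\left(-137 \right)}}{-4746} + \frac{A}{5684} = \frac{\left(-3\right) \left(-137\right)}{-4746} + \frac{20717}{5684} = 411 \left(- \frac{1}{4746}\right) + 20717 \cdot \frac{1}{5684} = - \frac{137}{1582} + \frac{20717}{5684} = \frac{2285399}{642292}$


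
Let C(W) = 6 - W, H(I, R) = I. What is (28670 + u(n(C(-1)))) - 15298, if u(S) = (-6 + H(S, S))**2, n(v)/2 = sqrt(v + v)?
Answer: 13464 - 24*sqrt(14) ≈ 13374.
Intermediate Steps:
n(v) = 2*sqrt(2)*sqrt(v) (n(v) = 2*sqrt(v + v) = 2*sqrt(2*v) = 2*(sqrt(2)*sqrt(v)) = 2*sqrt(2)*sqrt(v))
u(S) = (-6 + S)**2
(28670 + u(n(C(-1)))) - 15298 = (28670 + (-6 + 2*sqrt(2)*sqrt(6 - 1*(-1)))**2) - 15298 = (28670 + (-6 + 2*sqrt(2)*sqrt(6 + 1))**2) - 15298 = (28670 + (-6 + 2*sqrt(2)*sqrt(7))**2) - 15298 = (28670 + (-6 + 2*sqrt(14))**2) - 15298 = 13372 + (-6 + 2*sqrt(14))**2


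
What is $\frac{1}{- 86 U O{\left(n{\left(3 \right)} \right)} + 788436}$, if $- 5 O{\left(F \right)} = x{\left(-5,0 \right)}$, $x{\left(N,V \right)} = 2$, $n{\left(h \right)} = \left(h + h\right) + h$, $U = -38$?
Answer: $\frac{5}{3935644} \approx 1.2704 \cdot 10^{-6}$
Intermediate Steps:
$n{\left(h \right)} = 3 h$ ($n{\left(h \right)} = 2 h + h = 3 h$)
$O{\left(F \right)} = - \frac{2}{5}$ ($O{\left(F \right)} = \left(- \frac{1}{5}\right) 2 = - \frac{2}{5}$)
$\frac{1}{- 86 U O{\left(n{\left(3 \right)} \right)} + 788436} = \frac{1}{\left(-86\right) \left(-38\right) \left(- \frac{2}{5}\right) + 788436} = \frac{1}{3268 \left(- \frac{2}{5}\right) + 788436} = \frac{1}{- \frac{6536}{5} + 788436} = \frac{1}{\frac{3935644}{5}} = \frac{5}{3935644}$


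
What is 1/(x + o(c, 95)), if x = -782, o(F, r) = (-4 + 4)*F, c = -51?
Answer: -1/782 ≈ -0.0012788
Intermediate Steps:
o(F, r) = 0 (o(F, r) = 0*F = 0)
1/(x + o(c, 95)) = 1/(-782 + 0) = 1/(-782) = -1/782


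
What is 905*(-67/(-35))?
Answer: 12127/7 ≈ 1732.4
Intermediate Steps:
905*(-67/(-35)) = 905*(-67*(-1/35)) = 905*(67/35) = 12127/7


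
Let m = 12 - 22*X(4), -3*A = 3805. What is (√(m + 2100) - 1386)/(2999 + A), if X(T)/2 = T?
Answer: -183/236 ≈ -0.77542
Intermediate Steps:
A = -3805/3 (A = -⅓*3805 = -3805/3 ≈ -1268.3)
X(T) = 2*T
m = -164 (m = 12 - 44*4 = 12 - 22*8 = 12 - 176 = -164)
(√(m + 2100) - 1386)/(2999 + A) = (√(-164 + 2100) - 1386)/(2999 - 3805/3) = (√1936 - 1386)/(5192/3) = (44 - 1386)*(3/5192) = -1342*3/5192 = -183/236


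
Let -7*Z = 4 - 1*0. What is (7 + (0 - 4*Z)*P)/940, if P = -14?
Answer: -5/188 ≈ -0.026596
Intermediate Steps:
Z = -4/7 (Z = -(4 - 1*0)/7 = -(4 + 0)/7 = -⅐*4 = -4/7 ≈ -0.57143)
(7 + (0 - 4*Z)*P)/940 = (7 + (0 - 4*(-4/7))*(-14))/940 = (7 + (0 + 16/7)*(-14))*(1/940) = (7 + (16/7)*(-14))*(1/940) = (7 - 32)*(1/940) = -25*1/940 = -5/188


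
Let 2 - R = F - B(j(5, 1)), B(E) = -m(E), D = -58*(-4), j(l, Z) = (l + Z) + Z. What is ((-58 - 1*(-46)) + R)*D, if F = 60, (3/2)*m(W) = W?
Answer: -51968/3 ≈ -17323.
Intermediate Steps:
m(W) = 2*W/3
j(l, Z) = l + 2*Z (j(l, Z) = (Z + l) + Z = l + 2*Z)
D = 232
B(E) = -2*E/3
R = -188/3 (R = 2 - (60 - (-2)*(5 + 2*1)/3) = 2 - (60 - (-2)*(5 + 2)/3) = 2 - (60 - (-2)*7/3) = 2 - (60 - 1*(-14/3)) = 2 - (60 + 14/3) = 2 - 1*194/3 = 2 - 194/3 = -188/3 ≈ -62.667)
((-58 - 1*(-46)) + R)*D = ((-58 - 1*(-46)) - 188/3)*232 = ((-58 + 46) - 188/3)*232 = (-12 - 188/3)*232 = -224/3*232 = -51968/3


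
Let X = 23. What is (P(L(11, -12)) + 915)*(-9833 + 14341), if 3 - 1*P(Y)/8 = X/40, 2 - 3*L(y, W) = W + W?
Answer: 21061376/5 ≈ 4.2123e+6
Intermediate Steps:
L(y, W) = ⅔ - 2*W/3 (L(y, W) = ⅔ - (W + W)/3 = ⅔ - 2*W/3)
P(Y) = 97/5 (P(Y) = 24 - 184/40 = 24 - 8*23/40 = 24 - 23/5 = 97/5)
(P(L(11, -12)) + 915)*(-9833 + 14341) = (97/5 + 915)*(-9833 + 14341) = (4672/5)*4508 = 21061376/5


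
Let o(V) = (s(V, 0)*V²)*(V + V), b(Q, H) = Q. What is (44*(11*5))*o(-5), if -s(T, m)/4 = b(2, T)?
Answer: 4840000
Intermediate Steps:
s(T, m) = -8 (s(T, m) = -4*2 = -8)
o(V) = -16*V³ (o(V) = (-8*V²)*(V + V) = (-8*V²)*(2*V) = -16*V³)
(44*(11*5))*o(-5) = (44*(11*5))*(-16*(-5)³) = (44*55)*(-16*(-125)) = 2420*2000 = 4840000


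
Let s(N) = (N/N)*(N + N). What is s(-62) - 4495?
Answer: -4619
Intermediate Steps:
s(N) = 2*N (s(N) = 1*(2*N) = 2*N)
s(-62) - 4495 = 2*(-62) - 4495 = -124 - 4495 = -4619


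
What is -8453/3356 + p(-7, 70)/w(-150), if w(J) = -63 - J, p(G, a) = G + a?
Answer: -174661/97324 ≈ -1.7946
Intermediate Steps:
-8453/3356 + p(-7, 70)/w(-150) = -8453/3356 + (-7 + 70)/(-63 - 1*(-150)) = -8453*1/3356 + 63/(-63 + 150) = -8453/3356 + 63/87 = -8453/3356 + 63*(1/87) = -8453/3356 + 21/29 = -174661/97324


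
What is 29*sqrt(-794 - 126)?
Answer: 58*I*sqrt(230) ≈ 879.61*I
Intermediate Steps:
29*sqrt(-794 - 126) = 29*sqrt(-920) = 29*(2*I*sqrt(230)) = 58*I*sqrt(230)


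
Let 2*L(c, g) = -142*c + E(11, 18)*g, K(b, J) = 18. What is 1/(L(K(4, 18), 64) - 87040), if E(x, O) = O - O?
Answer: -1/88318 ≈ -1.1323e-5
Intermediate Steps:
E(x, O) = 0
L(c, g) = -71*c (L(c, g) = (-142*c + 0*g)/2 = (-142*c + 0)/2 = (-142*c)/2 = -71*c)
1/(L(K(4, 18), 64) - 87040) = 1/(-71*18 - 87040) = 1/(-1278 - 87040) = 1/(-88318) = -1/88318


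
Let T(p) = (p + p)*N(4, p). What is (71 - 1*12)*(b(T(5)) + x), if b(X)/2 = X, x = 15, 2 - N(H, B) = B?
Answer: -2655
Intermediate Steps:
N(H, B) = 2 - B
T(p) = 2*p*(2 - p) (T(p) = (p + p)*(2 - p) = (2*p)*(2 - p) = 2*p*(2 - p))
b(X) = 2*X
(71 - 1*12)*(b(T(5)) + x) = (71 - 1*12)*(2*(2*5*(2 - 1*5)) + 15) = (71 - 12)*(2*(2*5*(2 - 5)) + 15) = 59*(2*(2*5*(-3)) + 15) = 59*(2*(-30) + 15) = 59*(-60 + 15) = 59*(-45) = -2655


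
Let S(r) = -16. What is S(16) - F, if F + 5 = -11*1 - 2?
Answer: 2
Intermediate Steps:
F = -18 (F = -5 + (-11*1 - 2) = -5 + (-11 - 2) = -5 - 13 = -18)
S(16) - F = -16 - 1*(-18) = -16 + 18 = 2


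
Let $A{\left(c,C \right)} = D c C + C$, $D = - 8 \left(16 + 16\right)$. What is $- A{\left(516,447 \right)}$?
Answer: $59046465$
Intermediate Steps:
$D = -256$ ($D = \left(-8\right) 32 = -256$)
$A{\left(c,C \right)} = C - 256 C c$ ($A{\left(c,C \right)} = - 256 c C + C = - 256 C c + C = C - 256 C c$)
$- A{\left(516,447 \right)} = - 447 \left(1 - 132096\right) = - 447 \left(-132095\right) = \left(-1\right) \left(-59046465\right) = 59046465$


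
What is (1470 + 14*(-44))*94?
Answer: 80276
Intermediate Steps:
(1470 + 14*(-44))*94 = (1470 - 616)*94 = 854*94 = 80276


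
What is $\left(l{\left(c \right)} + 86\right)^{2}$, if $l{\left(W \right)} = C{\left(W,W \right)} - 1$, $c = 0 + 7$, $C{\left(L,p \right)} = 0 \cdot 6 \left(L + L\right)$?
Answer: $7225$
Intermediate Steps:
$C{\left(L,p \right)} = 0$ ($C{\left(L,p \right)} = 0 \cdot 2 L = 0$)
$c = 7$
$l{\left(W \right)} = -1$ ($l{\left(W \right)} = 0 - 1 = -1$)
$\left(l{\left(c \right)} + 86\right)^{2} = \left(-1 + 86\right)^{2} = 85^{2} = 7225$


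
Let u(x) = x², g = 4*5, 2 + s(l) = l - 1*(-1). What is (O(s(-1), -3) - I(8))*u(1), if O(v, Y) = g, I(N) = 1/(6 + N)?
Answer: 279/14 ≈ 19.929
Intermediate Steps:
s(l) = -1 + l (s(l) = -2 + (l - 1*(-1)) = -2 + (l + 1) = -2 + (1 + l) = -1 + l)
g = 20
O(v, Y) = 20
(O(s(-1), -3) - I(8))*u(1) = (20 - 1/(6 + 8))*1² = (20 - 1/14)*1 = (279/14)*1 = 279/14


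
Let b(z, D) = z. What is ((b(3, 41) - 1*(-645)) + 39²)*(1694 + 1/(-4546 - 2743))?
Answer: 26781868485/7289 ≈ 3.6743e+6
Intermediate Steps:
((b(3, 41) - 1*(-645)) + 39²)*(1694 + 1/(-4546 - 2743)) = ((3 - 1*(-645)) + 39²)*(1694 + 1/(-4546 - 2743)) = ((3 + 645) + 1521)*(1694 + 1/(-7289)) = (648 + 1521)*(1694 - 1/7289) = 2169*(12347565/7289) = 26781868485/7289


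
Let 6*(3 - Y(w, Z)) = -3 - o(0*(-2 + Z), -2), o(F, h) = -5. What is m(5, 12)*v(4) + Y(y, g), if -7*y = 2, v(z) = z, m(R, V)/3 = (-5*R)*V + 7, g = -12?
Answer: -10540/3 ≈ -3513.3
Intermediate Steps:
m(R, V) = 21 - 15*R*V (m(R, V) = 3*((-5*R)*V + 7) = 3*(-5*R*V + 7) = 3*(7 - 5*R*V) = 21 - 15*R*V)
y = -2/7 (y = -1/7*2 = -2/7 ≈ -0.28571)
Y(w, Z) = 8/3 (Y(w, Z) = 3 - (-3 - 1*(-5))/6 = 3 - (-3 + 5)/6 = 3 - 1/6*2 = 3 - 1/3 = 8/3)
m(5, 12)*v(4) + Y(y, g) = (21 - 15*5*12)*4 + 8/3 = (21 - 900)*4 + 8/3 = -879*4 + 8/3 = -3516 + 8/3 = -10540/3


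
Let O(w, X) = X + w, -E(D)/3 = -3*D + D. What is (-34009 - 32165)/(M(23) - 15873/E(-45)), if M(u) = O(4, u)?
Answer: -5955660/7721 ≈ -771.36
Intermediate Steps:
E(D) = 6*D (E(D) = -3*(-3*D + D) = -(-6)*D = 6*D)
M(u) = 4 + u (M(u) = u + 4 = 4 + u)
(-34009 - 32165)/(M(23) - 15873/E(-45)) = (-34009 - 32165)/((4 + 23) - 15873/(6*(-45))) = -66174/(27 - 15873/(-270)) = -66174/(27 - 15873*(-1/270)) = -66174/(27 + 5291/90) = -66174/7721/90 = -66174*90/7721 = -5955660/7721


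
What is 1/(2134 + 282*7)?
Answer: 1/4108 ≈ 0.00024343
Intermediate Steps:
1/(2134 + 282*7) = 1/(2134 + 1974) = 1/4108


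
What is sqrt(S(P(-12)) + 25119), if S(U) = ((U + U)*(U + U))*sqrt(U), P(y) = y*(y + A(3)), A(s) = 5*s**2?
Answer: 3*sqrt(2791 + 418176*I*sqrt(11)) ≈ 2500.8 + 2495.7*I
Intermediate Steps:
P(y) = y*(45 + y) (P(y) = y*(y + 5*3**2) = y*(y + 5*9) = y*(y + 45) = y*(45 + y))
S(U) = 4*U**(5/2) (S(U) = ((2*U)*(2*U))*sqrt(U) = (4*U**2)*sqrt(U) = 4*U**(5/2))
sqrt(S(P(-12)) + 25119) = sqrt(4*(-12*(45 - 12))**(5/2) + 25119) = sqrt(4*(-12*33)**(5/2) + 25119) = sqrt(4*(-396)**(5/2) + 25119) = sqrt(4*(940896*I*sqrt(11)) + 25119) = sqrt(3763584*I*sqrt(11) + 25119) = sqrt(25119 + 3763584*I*sqrt(11))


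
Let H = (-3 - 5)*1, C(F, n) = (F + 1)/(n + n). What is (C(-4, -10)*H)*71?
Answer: -426/5 ≈ -85.200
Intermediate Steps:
C(F, n) = (1 + F)/(2*n) (C(F, n) = (1 + F)/((2*n)) = (1 + F)*(1/(2*n)) = (1 + F)/(2*n))
H = -8 (H = -8*1 = -8)
(C(-4, -10)*H)*71 = (((½)*(1 - 4)/(-10))*(-8))*71 = (((½)*(-⅒)*(-3))*(-8))*71 = ((3/20)*(-8))*71 = -6/5*71 = -426/5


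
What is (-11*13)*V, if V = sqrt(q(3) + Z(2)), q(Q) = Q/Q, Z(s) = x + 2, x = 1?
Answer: -286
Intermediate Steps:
Z(s) = 3 (Z(s) = 1 + 2 = 3)
q(Q) = 1
V = 2 (V = sqrt(1 + 3) = sqrt(4) = 2)
(-11*13)*V = -11*13*2 = -143*2 = -286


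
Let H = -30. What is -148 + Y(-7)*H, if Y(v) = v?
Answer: 62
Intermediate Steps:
-148 + Y(-7)*H = -148 - 7*(-30) = -148 + 210 = 62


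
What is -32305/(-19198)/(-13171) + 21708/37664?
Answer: 685974992243/1190450087464 ≈ 0.57623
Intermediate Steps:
-32305/(-19198)/(-13171) + 21708/37664 = -32305*(-1/19198)*(-1/13171) + 21708*(1/37664) = (32305/19198)*(-1/13171) + 5427/9416 = -32305/252856858 + 5427/9416 = 685974992243/1190450087464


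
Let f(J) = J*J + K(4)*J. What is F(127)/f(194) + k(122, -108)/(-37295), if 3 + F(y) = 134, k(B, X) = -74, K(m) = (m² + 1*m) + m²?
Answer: 327501/66564116 ≈ 0.0049201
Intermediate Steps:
K(m) = m + 2*m² (K(m) = (m² + m) + m² = (m + m²) + m² = m + 2*m²)
F(y) = 131 (F(y) = -3 + 134 = 131)
f(J) = J² + 36*J (f(J) = J*J + (4*(1 + 2*4))*J = J² + (4*(1 + 8))*J = J² + (4*9)*J = J² + 36*J)
F(127)/f(194) + k(122, -108)/(-37295) = 131/((194*(36 + 194))) - 74/(-37295) = 131/((194*230)) - 74*(-1/37295) = 131/44620 + 74/37295 = 327501/66564116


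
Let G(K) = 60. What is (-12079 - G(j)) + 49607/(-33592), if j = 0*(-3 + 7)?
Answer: -407822895/33592 ≈ -12140.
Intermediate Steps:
j = 0 (j = 0*4 = 0)
(-12079 - G(j)) + 49607/(-33592) = (-12079 - 1*60) + 49607/(-33592) = (-12079 - 60) + 49607*(-1/33592) = -12139 - 49607/33592 = -407822895/33592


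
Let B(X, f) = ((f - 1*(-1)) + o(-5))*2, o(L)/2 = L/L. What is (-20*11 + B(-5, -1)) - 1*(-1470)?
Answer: 1254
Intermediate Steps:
o(L) = 2 (o(L) = 2*(L/L) = 2*1 = 2)
B(X, f) = 6 + 2*f (B(X, f) = ((f - 1*(-1)) + 2)*2 = ((f + 1) + 2)*2 = ((1 + f) + 2)*2 = (3 + f)*2 = 6 + 2*f)
(-20*11 + B(-5, -1)) - 1*(-1470) = (-20*11 + (6 + 2*(-1))) - 1*(-1470) = (-220 + (6 - 2)) + 1470 = (-220 + 4) + 1470 = -216 + 1470 = 1254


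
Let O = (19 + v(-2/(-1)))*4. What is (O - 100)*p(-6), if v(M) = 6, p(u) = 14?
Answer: 0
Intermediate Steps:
O = 100 (O = (19 + 6)*4 = 25*4 = 100)
(O - 100)*p(-6) = (100 - 100)*14 = 0*14 = 0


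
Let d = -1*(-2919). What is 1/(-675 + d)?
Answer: 1/2244 ≈ 0.00044563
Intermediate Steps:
d = 2919
1/(-675 + d) = 1/(-675 + 2919) = 1/2244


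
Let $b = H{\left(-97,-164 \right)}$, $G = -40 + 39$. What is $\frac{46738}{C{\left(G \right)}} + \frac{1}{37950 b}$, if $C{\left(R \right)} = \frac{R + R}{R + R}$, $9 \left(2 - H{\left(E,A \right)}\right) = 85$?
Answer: $\frac{39612791897}{847550} \approx 46738.0$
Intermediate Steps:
$G = -1$
$H{\left(E,A \right)} = - \frac{67}{9}$ ($H{\left(E,A \right)} = 2 - \frac{85}{9} = - \frac{67}{9}$)
$C{\left(R \right)} = 1$ ($C{\left(R \right)} = \frac{2 R}{2 R} = 2 R \frac{1}{2 R} = 1$)
$b = - \frac{67}{9} \approx -7.4444$
$\frac{46738}{C{\left(G \right)}} + \frac{1}{37950 b} = \frac{46738}{1} + \frac{1}{37950 \left(- \frac{67}{9}\right)} = 46738 \cdot 1 + \frac{1}{37950} \left(- \frac{9}{67}\right) = 46738 - \frac{3}{847550} = \frac{39612791897}{847550}$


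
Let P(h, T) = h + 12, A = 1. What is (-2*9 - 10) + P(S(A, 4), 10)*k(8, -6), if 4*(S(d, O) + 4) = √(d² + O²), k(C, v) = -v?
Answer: 20 + 3*√17/2 ≈ 26.185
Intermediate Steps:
S(d, O) = -4 + √(O² + d²)/4 (S(d, O) = -4 + √(d² + O²)/4 = -4 + √(O² + d²)/4)
P(h, T) = 12 + h
(-2*9 - 10) + P(S(A, 4), 10)*k(8, -6) = (-2*9 - 10) + (12 + (-4 + √(4² + 1²)/4))*(-1*(-6)) = (-18 - 10) + (12 + (-4 + √(16 + 1)/4))*6 = -28 + (12 + (-4 + √17/4))*6 = -28 + (8 + √17/4)*6 = -28 + (48 + 3*√17/2) = 20 + 3*√17/2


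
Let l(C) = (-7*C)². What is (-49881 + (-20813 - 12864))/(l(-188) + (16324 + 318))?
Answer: -41779/874249 ≈ -0.047788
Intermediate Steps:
l(C) = 49*C²
(-49881 + (-20813 - 12864))/(l(-188) + (16324 + 318)) = (-49881 + (-20813 - 12864))/(49*(-188)² + (16324 + 318)) = (-49881 - 33677)/(49*35344 + 16642) = -83558/(1731856 + 16642) = -83558/1748498 = -83558*1/1748498 = -41779/874249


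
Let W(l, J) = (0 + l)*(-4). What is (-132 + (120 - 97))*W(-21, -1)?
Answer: -9156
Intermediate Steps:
W(l, J) = -4*l (W(l, J) = l*(-4) = -4*l)
(-132 + (120 - 97))*W(-21, -1) = (-132 + (120 - 97))*(-4*(-21)) = (-132 + 23)*84 = -109*84 = -9156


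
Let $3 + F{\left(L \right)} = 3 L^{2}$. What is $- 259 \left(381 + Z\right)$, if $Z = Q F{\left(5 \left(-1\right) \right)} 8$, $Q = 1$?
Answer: $-247863$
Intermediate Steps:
$F{\left(L \right)} = -3 + 3 L^{2}$
$Z = 576$ ($Z = 1 \left(-3 + 3 \left(5 \left(-1\right)\right)^{2}\right) 8 = 1 \left(-3 + 3 \left(-5\right)^{2}\right) 8 = 1 \left(-3 + 3 \cdot 25\right) 8 = 1 \left(-3 + 75\right) 8 = 1 \cdot 72 \cdot 8 = 72 \cdot 8 = 576$)
$- 259 \left(381 + Z\right) = - 259 \left(381 + 576\right) = \left(-259\right) 957 = -247863$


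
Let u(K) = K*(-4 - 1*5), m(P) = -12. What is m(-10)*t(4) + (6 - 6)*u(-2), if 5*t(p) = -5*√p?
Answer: 24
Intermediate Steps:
u(K) = -9*K (u(K) = K*(-4 - 5) = K*(-9) = -9*K)
t(p) = -√p (t(p) = (-5*√p)/5 = -√p)
m(-10)*t(4) + (6 - 6)*u(-2) = -(-12)*√4 + (6 - 6)*(-9*(-2)) = -(-12)*2 + 0*18 = -12*(-2) + 0 = 24 + 0 = 24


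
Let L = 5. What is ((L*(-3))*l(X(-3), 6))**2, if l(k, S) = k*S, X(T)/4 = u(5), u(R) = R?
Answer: 3240000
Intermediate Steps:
X(T) = 20 (X(T) = 4*5 = 20)
l(k, S) = S*k
((L*(-3))*l(X(-3), 6))**2 = ((5*(-3))*(6*20))**2 = (-15*120)**2 = (-1800)**2 = 3240000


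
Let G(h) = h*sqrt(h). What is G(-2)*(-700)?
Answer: 1400*I*sqrt(2) ≈ 1979.9*I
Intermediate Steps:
G(h) = h**(3/2)
G(-2)*(-700) = (-2)**(3/2)*(-700) = -2*I*sqrt(2)*(-700) = 1400*I*sqrt(2)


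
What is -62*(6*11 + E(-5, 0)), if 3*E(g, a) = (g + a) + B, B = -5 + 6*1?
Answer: -12028/3 ≈ -4009.3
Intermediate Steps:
B = 1 (B = -5 + 6 = 1)
E(g, a) = 1/3 + a/3 + g/3 (E(g, a) = ((g + a) + 1)/3 = ((a + g) + 1)/3 = (1 + a + g)/3 = 1/3 + a/3 + g/3)
-62*(6*11 + E(-5, 0)) = -62*(6*11 + (1/3 + (1/3)*0 + (1/3)*(-5))) = -62*(66 + (1/3 + 0 - 5/3)) = -62*(66 - 4/3) = -62*194/3 = -12028/3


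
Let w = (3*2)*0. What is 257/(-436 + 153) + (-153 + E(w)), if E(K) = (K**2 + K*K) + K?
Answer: -43556/283 ≈ -153.91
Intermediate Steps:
w = 0 (w = 6*0 = 0)
E(K) = K + 2*K**2 (E(K) = (K**2 + K**2) + K = 2*K**2 + K = K + 2*K**2)
257/(-436 + 153) + (-153 + E(w)) = 257/(-436 + 153) + (-153 + 0*(1 + 2*0)) = 257/(-283) + (-153 + 0*(1 + 0)) = 257*(-1/283) + (-153 + 0*1) = -257/283 + (-153 + 0) = -257/283 - 153 = -43556/283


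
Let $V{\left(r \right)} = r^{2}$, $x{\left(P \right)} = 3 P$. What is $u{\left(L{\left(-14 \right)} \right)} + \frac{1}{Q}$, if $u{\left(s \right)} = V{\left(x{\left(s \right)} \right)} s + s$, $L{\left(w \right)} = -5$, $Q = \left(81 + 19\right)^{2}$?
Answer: $- \frac{11299999}{10000} \approx -1130.0$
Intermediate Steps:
$Q = 10000$ ($Q = 100^{2} = 10000$)
$u{\left(s \right)} = s + 9 s^{3}$ ($u{\left(s \right)} = \left(3 s\right)^{2} s + s = 9 s^{2} s + s = 9 s^{3} + s = s + 9 s^{3}$)
$u{\left(L{\left(-14 \right)} \right)} + \frac{1}{Q} = \left(-5 + 9 \left(-5\right)^{3}\right) + \frac{1}{10000} = \left(-5 + 9 \left(-125\right)\right) + \frac{1}{10000} = \left(-5 - 1125\right) + \frac{1}{10000} = -1130 + \frac{1}{10000} = - \frac{11299999}{10000}$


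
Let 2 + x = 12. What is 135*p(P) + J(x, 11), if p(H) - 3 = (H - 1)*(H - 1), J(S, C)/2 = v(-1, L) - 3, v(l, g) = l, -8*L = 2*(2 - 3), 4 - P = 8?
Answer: 3772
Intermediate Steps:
P = -4 (P = 4 - 1*8 = 4 - 8 = -4)
L = 1/4 (L = -(2 - 3)/4 = -(-1)/4 = -1/8*(-2) = 1/4 ≈ 0.25000)
x = 10 (x = -2 + 12 = 10)
J(S, C) = -8 (J(S, C) = 2*(-1 - 3) = 2*(-4) = -8)
p(H) = 3 + (-1 + H)**2 (p(H) = 3 + (H - 1)*(H - 1) = 3 + (-1 + H)*(-1 + H) = 3 + (-1 + H)**2)
135*p(P) + J(x, 11) = 135*(3 + (-1 - 4)**2) - 8 = 135*(3 + (-5)**2) - 8 = 135*(3 + 25) - 8 = 135*28 - 8 = 3780 - 8 = 3772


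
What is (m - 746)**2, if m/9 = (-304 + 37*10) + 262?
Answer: 4866436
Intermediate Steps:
m = 2952 (m = 9*((-304 + 37*10) + 262) = 9*((-304 + 370) + 262) = 9*(66 + 262) = 9*328 = 2952)
(m - 746)**2 = (2952 - 746)**2 = 2206**2 = 4866436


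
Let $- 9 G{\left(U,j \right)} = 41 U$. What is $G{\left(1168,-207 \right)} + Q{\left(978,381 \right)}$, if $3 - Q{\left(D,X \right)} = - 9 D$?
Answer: $\frac{31357}{9} \approx 3484.1$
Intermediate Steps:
$G{\left(U,j \right)} = - \frac{41 U}{9}$
$Q{\left(D,X \right)} = 3 + 9 D$ ($Q{\left(D,X \right)} = 3 - - 9 D = 3 + 9 D$)
$G{\left(1168,-207 \right)} + Q{\left(978,381 \right)} = \left(- \frac{41}{9}\right) 1168 + \left(3 + 9 \cdot 978\right) = - \frac{47888}{9} + \left(3 + 8802\right) = - \frac{47888}{9} + 8805 = \frac{31357}{9}$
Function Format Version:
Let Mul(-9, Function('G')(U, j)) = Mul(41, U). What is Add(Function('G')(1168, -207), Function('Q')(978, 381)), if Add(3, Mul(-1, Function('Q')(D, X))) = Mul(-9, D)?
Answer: Rational(31357, 9) ≈ 3484.1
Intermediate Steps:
Function('G')(U, j) = Mul(Rational(-41, 9), U) (Function('G')(U, j) = Mul(Rational(-1, 9), Mul(41, U)) = Mul(Rational(-41, 9), U))
Function('Q')(D, X) = Add(3, Mul(9, D)) (Function('Q')(D, X) = Add(3, Mul(-1, Mul(-9, D))) = Add(3, Mul(9, D)))
Add(Function('G')(1168, -207), Function('Q')(978, 381)) = Add(Mul(Rational(-41, 9), 1168), Add(3, Mul(9, 978))) = Add(Rational(-47888, 9), Add(3, 8802)) = Add(Rational(-47888, 9), 8805) = Rational(31357, 9)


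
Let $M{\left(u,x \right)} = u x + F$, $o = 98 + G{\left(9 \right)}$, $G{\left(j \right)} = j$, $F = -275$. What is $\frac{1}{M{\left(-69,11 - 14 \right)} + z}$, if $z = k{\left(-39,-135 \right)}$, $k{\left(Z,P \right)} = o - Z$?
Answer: $\frac{1}{78} \approx 0.012821$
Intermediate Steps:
$o = 107$ ($o = 98 + 9 = 107$)
$k{\left(Z,P \right)} = 107 - Z$
$M{\left(u,x \right)} = -275 + u x$ ($M{\left(u,x \right)} = u x - 275 = -275 + u x$)
$z = 146$ ($z = 107 - -39 = 107 + 39 = 146$)
$\frac{1}{M{\left(-69,11 - 14 \right)} + z} = \frac{1}{\left(-275 - 69 \left(11 - 14\right)\right) + 146} = \frac{1}{\left(-275 - -207\right) + 146} = \frac{1}{\left(-275 + 207\right) + 146} = \frac{1}{-68 + 146} = \frac{1}{78}$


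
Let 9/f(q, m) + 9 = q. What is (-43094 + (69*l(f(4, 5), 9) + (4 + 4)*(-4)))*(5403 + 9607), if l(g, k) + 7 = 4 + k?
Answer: -641107120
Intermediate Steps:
f(q, m) = 9/(-9 + q)
l(g, k) = -3 + k (l(g, k) = -7 + (4 + k) = -3 + k)
(-43094 + (69*l(f(4, 5), 9) + (4 + 4)*(-4)))*(5403 + 9607) = (-43094 + (69*(-3 + 9) + (4 + 4)*(-4)))*(5403 + 9607) = (-43094 + (69*6 + 8*(-4)))*15010 = (-43094 + (414 - 32))*15010 = (-43094 + 382)*15010 = -42712*15010 = -641107120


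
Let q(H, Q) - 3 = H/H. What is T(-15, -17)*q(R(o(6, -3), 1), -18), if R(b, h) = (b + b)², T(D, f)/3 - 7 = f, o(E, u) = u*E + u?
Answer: -120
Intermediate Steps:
o(E, u) = u + E*u (o(E, u) = E*u + u = u + E*u)
T(D, f) = 21 + 3*f
R(b, h) = 4*b² (R(b, h) = (2*b)² = 4*b²)
q(H, Q) = 4 (q(H, Q) = 3 + H/H = 3 + 1 = 4)
T(-15, -17)*q(R(o(6, -3), 1), -18) = (21 + 3*(-17))*4 = (21 - 51)*4 = -30*4 = -120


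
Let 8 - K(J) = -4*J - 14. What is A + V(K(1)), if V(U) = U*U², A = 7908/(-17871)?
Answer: 104697596/5957 ≈ 17576.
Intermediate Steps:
A = -2636/5957 (A = 7908*(-1/17871) = -2636/5957 ≈ -0.44250)
K(J) = 22 + 4*J (K(J) = 8 - (-4*J - 14) = 8 - (-14 - 4*J) = 8 + (14 + 4*J) = 22 + 4*J)
V(U) = U³
A + V(K(1)) = -2636/5957 + (22 + 4*1)³ = -2636/5957 + (22 + 4)³ = -2636/5957 + 26³ = -2636/5957 + 17576 = 104697596/5957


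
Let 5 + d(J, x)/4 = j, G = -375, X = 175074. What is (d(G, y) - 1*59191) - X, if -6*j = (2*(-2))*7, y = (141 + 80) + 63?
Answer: -702799/3 ≈ -2.3427e+5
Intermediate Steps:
y = 284 (y = 221 + 63 = 284)
j = 14/3 (j = -2*(-2)*7/6 = -(-2)*7/3 = -⅙*(-28) = 14/3 ≈ 4.6667)
d(J, x) = -4/3 (d(J, x) = -20 + 4*(14/3) = -20 + 56/3 = -4/3)
(d(G, y) - 1*59191) - X = (-4/3 - 1*59191) - 1*175074 = (-4/3 - 59191) - 175074 = -177577/3 - 175074 = -702799/3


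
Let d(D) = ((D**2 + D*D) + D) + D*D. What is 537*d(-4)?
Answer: 23628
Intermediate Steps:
d(D) = D + 3*D**2 (d(D) = ((D**2 + D**2) + D) + D**2 = (2*D**2 + D) + D**2 = (D + 2*D**2) + D**2 = D + 3*D**2)
537*d(-4) = 537*(-4*(1 + 3*(-4))) = 537*(-4*(1 - 12)) = 537*(-4*(-11)) = 537*44 = 23628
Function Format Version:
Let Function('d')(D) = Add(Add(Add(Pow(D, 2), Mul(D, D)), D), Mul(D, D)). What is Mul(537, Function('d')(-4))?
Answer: 23628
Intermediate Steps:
Function('d')(D) = Add(D, Mul(3, Pow(D, 2))) (Function('d')(D) = Add(Add(Add(Pow(D, 2), Pow(D, 2)), D), Pow(D, 2)) = Add(Add(Mul(2, Pow(D, 2)), D), Pow(D, 2)) = Add(Add(D, Mul(2, Pow(D, 2))), Pow(D, 2)) = Add(D, Mul(3, Pow(D, 2))))
Mul(537, Function('d')(-4)) = Mul(537, Mul(-4, Add(1, Mul(3, -4)))) = Mul(537, Mul(-4, Add(1, -12))) = Mul(537, Mul(-4, -11)) = Mul(537, 44) = 23628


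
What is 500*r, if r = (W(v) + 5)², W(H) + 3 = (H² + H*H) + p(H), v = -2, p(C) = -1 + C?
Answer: 24500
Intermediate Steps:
W(H) = -4 + H + 2*H² (W(H) = -3 + ((H² + H*H) + (-1 + H)) = -3 + ((H² + H²) + (-1 + H)) = -3 + (2*H² + (-1 + H)) = -3 + (-1 + H + 2*H²) = -4 + H + 2*H²)
r = 49 (r = ((-4 - 2 + 2*(-2)²) + 5)² = ((-4 - 2 + 2*4) + 5)² = ((-4 - 2 + 8) + 5)² = (2 + 5)² = 7² = 49)
500*r = 500*49 = 24500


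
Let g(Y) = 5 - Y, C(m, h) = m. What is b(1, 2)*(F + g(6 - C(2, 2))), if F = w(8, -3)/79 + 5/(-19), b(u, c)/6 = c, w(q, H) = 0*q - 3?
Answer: 12588/1501 ≈ 8.3864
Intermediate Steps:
w(q, H) = -3 (w(q, H) = 0 - 3 = -3)
b(u, c) = 6*c
F = -452/1501 (F = -3/79 + 5/(-19) = -3*1/79 + 5*(-1/19) = -3/79 - 5/19 = -452/1501 ≈ -0.30113)
b(1, 2)*(F + g(6 - C(2, 2))) = (6*2)*(-452/1501 + (5 - (6 - 1*2))) = 12*(-452/1501 + (5 - (6 - 2))) = 12*(-452/1501 + (5 - 1*4)) = 12*(-452/1501 + (5 - 4)) = 12*(-452/1501 + 1) = 12*(1049/1501) = 12588/1501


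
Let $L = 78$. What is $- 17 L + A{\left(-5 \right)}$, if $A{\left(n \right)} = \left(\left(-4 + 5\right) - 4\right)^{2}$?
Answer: $-1317$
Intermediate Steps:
$A{\left(n \right)} = 9$ ($A{\left(n \right)} = \left(1 - 4\right)^{2} = \left(-3\right)^{2} = 9$)
$- 17 L + A{\left(-5 \right)} = \left(-17\right) 78 + 9 = -1326 + 9 = -1317$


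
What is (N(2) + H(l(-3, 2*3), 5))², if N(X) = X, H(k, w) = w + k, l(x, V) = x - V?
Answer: 4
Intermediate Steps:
H(k, w) = k + w
(N(2) + H(l(-3, 2*3), 5))² = (2 + ((-3 - 2*3) + 5))² = (2 + ((-3 - 1*6) + 5))² = (2 + ((-3 - 6) + 5))² = (2 + (-9 + 5))² = (2 - 4)² = (-2)² = 4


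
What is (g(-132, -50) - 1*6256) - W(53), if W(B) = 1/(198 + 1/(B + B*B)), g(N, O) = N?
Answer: -3619935538/566677 ≈ -6388.0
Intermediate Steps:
W(B) = 1/(198 + 1/(B + B²))
(g(-132, -50) - 1*6256) - W(53) = (-132 - 1*6256) - 53*(1 + 53)/(1 + 198*53 + 198*53²) = (-132 - 6256) - 53*54/(1 + 10494 + 198*2809) = -6388 - 53*54/(1 + 10494 + 556182) = -6388 - 53*54/566677 = -6388 - 1*2862/566677 = -6388 - 2862/566677 = -3619935538/566677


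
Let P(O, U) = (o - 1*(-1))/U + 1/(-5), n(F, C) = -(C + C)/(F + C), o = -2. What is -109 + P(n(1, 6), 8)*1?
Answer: -4373/40 ≈ -109.32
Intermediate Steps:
n(F, C) = -2*C/(C + F)
P(O, U) = -⅕ - 1/U (P(O, U) = (-2 - 1*(-1))/U + 1/(-5) = (-2 + 1)/U + 1*(-⅕) = -1/U - ⅕ = -⅕ - 1/U)
-109 + P(n(1, 6), 8)*1 = -109 + ((⅕)*(-5 - 1*8)/8)*1 = -109 + ((⅕)*(⅛)*(-5 - 8))*1 = -109 + ((⅕)*(⅛)*(-13))*1 = -109 - 13/40*1 = -109 - 13/40 = -4373/40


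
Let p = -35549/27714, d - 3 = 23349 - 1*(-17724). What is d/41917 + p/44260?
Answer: 50383220377207/51416299283880 ≈ 0.97991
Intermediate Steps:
d = 41076 (d = 3 + (23349 - 1*(-17724)) = 3 + (23349 + 17724) = 3 + 41073 = 41076)
p = -35549/27714 (p = -35549*1/27714 = -35549/27714 ≈ -1.2827)
d/41917 + p/44260 = 41076/41917 - 35549/27714/44260 = 41076*(1/41917) - 35549/27714*1/44260 = 41076/41917 - 35549/1226621640 = 50383220377207/51416299283880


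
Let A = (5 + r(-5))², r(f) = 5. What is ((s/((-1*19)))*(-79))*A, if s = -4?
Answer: -31600/19 ≈ -1663.2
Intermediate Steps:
A = 100 (A = (5 + 5)² = 10² = 100)
((s/((-1*19)))*(-79))*A = (-4/((-1*19))*(-79))*100 = (-4/(-19)*(-79))*100 = (-4*(-1/19)*(-79))*100 = ((4/19)*(-79))*100 = -316/19*100 = -31600/19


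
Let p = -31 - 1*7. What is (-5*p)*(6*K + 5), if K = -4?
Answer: -3610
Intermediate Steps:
p = -38 (p = -31 - 7 = -38)
(-5*p)*(6*K + 5) = (-5*(-38))*(6*(-4) + 5) = 190*(-24 + 5) = 190*(-19) = -3610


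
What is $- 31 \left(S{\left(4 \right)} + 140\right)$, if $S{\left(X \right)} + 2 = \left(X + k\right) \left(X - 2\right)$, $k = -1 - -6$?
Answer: $-4836$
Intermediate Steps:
$k = 5$ ($k = -1 + 6 = 5$)
$S{\left(X \right)} = -2 + \left(-2 + X\right) \left(5 + X\right)$ ($S{\left(X \right)} = -2 + \left(X + 5\right) \left(X - 2\right) = -2 + \left(5 + X\right) \left(-2 + X\right) = -2 + \left(-2 + X\right) \left(5 + X\right)$)
$- 31 \left(S{\left(4 \right)} + 140\right) = - 31 \left(\left(-12 + 4^{2} + 3 \cdot 4\right) + 140\right) = - 31 \left(\left(-12 + 16 + 12\right) + 140\right) = - 31 \left(16 + 140\right) = \left(-31\right) 156 = -4836$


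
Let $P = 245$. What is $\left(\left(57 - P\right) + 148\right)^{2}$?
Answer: $1600$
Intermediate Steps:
$\left(\left(57 - P\right) + 148\right)^{2} = \left(\left(57 - 245\right) + 148\right)^{2} = \left(-188 + 148\right)^{2} = \left(-40\right)^{2} = 1600$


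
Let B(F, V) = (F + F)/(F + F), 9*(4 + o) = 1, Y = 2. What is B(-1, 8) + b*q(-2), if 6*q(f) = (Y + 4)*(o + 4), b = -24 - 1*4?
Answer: -19/9 ≈ -2.1111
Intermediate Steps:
b = -28 (b = -24 - 4 = -28)
o = -35/9 (o = -4 + (⅑)*1 = -4 + ⅑ = -35/9 ≈ -3.8889)
B(F, V) = 1 (B(F, V) = (2*F)/((2*F)) = (2*F)*(1/(2*F)) = 1)
q(f) = ⅑ (q(f) = ((2 + 4)*(-35/9 + 4))/6 = (6*(⅑))/6 = (⅙)*(⅔) = ⅑)
B(-1, 8) + b*q(-2) = 1 - 28*⅑ = 1 - 28/9 = -19/9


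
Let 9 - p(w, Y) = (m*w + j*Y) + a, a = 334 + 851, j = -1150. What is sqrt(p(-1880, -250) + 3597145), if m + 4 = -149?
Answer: sqrt(3020829) ≈ 1738.1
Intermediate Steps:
m = -153 (m = -4 - 149 = -153)
a = 1185
p(w, Y) = -1176 + 153*w + 1150*Y (p(w, Y) = 9 - ((-153*w - 1150*Y) + 1185) = 9 - ((-1150*Y - 153*w) + 1185) = 9 - (1185 - 1150*Y - 153*w) = 9 + (-1185 + 153*w + 1150*Y) = -1176 + 153*w + 1150*Y)
sqrt(p(-1880, -250) + 3597145) = sqrt((-1176 + 153*(-1880) + 1150*(-250)) + 3597145) = sqrt((-1176 - 287640 - 287500) + 3597145) = sqrt(-576316 + 3597145) = sqrt(3020829)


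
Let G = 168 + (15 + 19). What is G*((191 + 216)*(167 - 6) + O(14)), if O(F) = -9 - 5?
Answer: 13233626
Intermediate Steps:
O(F) = -14
G = 202 (G = 168 + 34 = 202)
G*((191 + 216)*(167 - 6) + O(14)) = 202*((191 + 216)*(167 - 6) - 14) = 202*(407*161 - 14) = 202*(65527 - 14) = 202*65513 = 13233626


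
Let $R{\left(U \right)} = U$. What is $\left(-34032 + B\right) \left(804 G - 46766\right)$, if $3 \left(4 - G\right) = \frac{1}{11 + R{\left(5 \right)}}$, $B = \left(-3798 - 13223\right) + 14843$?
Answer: $\frac{3155104035}{2} \approx 1.5776 \cdot 10^{9}$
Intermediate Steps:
$B = -2178$ ($B = -17021 + 14843 = -2178$)
$G = \frac{191}{48}$ ($G = 4 - \frac{1}{3 \left(11 + 5\right)} = 4 - \frac{1}{3 \cdot 16} = 4 - \frac{1}{48} = \frac{191}{48} \approx 3.9792$)
$\left(-34032 + B\right) \left(804 G - 46766\right) = \left(-34032 - 2178\right) \left(804 \cdot \frac{191}{48} - 46766\right) = - 36210 \left(\frac{12797}{4} - 46766\right) = \left(-36210\right) \left(- \frac{174267}{4}\right) = \frac{3155104035}{2}$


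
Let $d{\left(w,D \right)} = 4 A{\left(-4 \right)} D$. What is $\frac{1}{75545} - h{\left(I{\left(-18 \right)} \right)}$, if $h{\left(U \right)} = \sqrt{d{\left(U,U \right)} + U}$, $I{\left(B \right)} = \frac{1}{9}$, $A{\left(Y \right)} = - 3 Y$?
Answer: $- \frac{528812}{226635} \approx -2.3333$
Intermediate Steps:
$d{\left(w,D \right)} = 48 D$ ($d{\left(w,D \right)} = 4 \left(\left(-3\right) \left(-4\right)\right) D = 4 \cdot 12 D = 48 D$)
$I{\left(B \right)} = \frac{1}{9}$
$h{\left(U \right)} = 7 \sqrt{U}$ ($h{\left(U \right)} = \sqrt{48 U + U} = \sqrt{49 U} = 7 \sqrt{U}$)
$\frac{1}{75545} - h{\left(I{\left(-18 \right)} \right)} = \frac{1}{75545} - \frac{7}{3} = - \frac{528812}{226635}$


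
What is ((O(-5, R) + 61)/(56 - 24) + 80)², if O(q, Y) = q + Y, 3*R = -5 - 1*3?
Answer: 60025/9 ≈ 6669.4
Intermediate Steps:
R = -8/3 (R = (-5 - 1*3)/3 = (-5 - 3)/3 = (⅓)*(-8) = -8/3 ≈ -2.6667)
O(q, Y) = Y + q
((O(-5, R) + 61)/(56 - 24) + 80)² = (((-8/3 - 5) + 61)/(56 - 24) + 80)² = ((-23/3 + 61)/32 + 80)² = ((160/3)*(1/32) + 80)² = (5/3 + 80)² = (245/3)² = 60025/9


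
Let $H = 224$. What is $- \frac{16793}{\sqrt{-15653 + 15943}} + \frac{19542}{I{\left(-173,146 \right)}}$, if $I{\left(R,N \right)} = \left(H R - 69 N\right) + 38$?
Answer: $- \frac{9771}{24394} - \frac{16793 \sqrt{290}}{290} \approx -986.52$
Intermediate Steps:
$I{\left(R,N \right)} = 38 - 69 N + 224 R$ ($I{\left(R,N \right)} = \left(224 R - 69 N\right) + 38 = \left(- 69 N + 224 R\right) + 38 = 38 - 69 N + 224 R$)
$- \frac{16793}{\sqrt{-15653 + 15943}} + \frac{19542}{I{\left(-173,146 \right)}} = - \frac{16793}{\sqrt{-15653 + 15943}} + \frac{19542}{38 - 10074 + 224 \left(-173\right)} = - \frac{16793}{\sqrt{290}} + \frac{19542}{38 - 10074 - 38752} = - 16793 \frac{\sqrt{290}}{290} + \frac{19542}{-48788} = - \frac{16793 \sqrt{290}}{290} + 19542 \left(- \frac{1}{48788}\right) = - \frac{16793 \sqrt{290}}{290} - \frac{9771}{24394} = - \frac{9771}{24394} - \frac{16793 \sqrt{290}}{290}$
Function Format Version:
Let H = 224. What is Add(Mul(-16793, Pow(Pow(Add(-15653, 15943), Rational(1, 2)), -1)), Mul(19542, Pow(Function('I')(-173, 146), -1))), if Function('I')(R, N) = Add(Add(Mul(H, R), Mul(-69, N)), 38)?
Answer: Add(Rational(-9771, 24394), Mul(Rational(-16793, 290), Pow(290, Rational(1, 2)))) ≈ -986.52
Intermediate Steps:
Function('I')(R, N) = Add(38, Mul(-69, N), Mul(224, R)) (Function('I')(R, N) = Add(Add(Mul(224, R), Mul(-69, N)), 38) = Add(Add(Mul(-69, N), Mul(224, R)), 38) = Add(38, Mul(-69, N), Mul(224, R)))
Add(Mul(-16793, Pow(Pow(Add(-15653, 15943), Rational(1, 2)), -1)), Mul(19542, Pow(Function('I')(-173, 146), -1))) = Add(Mul(-16793, Pow(Pow(Add(-15653, 15943), Rational(1, 2)), -1)), Mul(19542, Pow(Add(38, Mul(-69, 146), Mul(224, -173)), -1))) = Add(Mul(-16793, Pow(Pow(290, Rational(1, 2)), -1)), Mul(19542, Pow(Add(38, -10074, -38752), -1))) = Add(Mul(-16793, Mul(Rational(1, 290), Pow(290, Rational(1, 2)))), Mul(19542, Pow(-48788, -1))) = Add(Mul(Rational(-16793, 290), Pow(290, Rational(1, 2))), Mul(19542, Rational(-1, 48788))) = Add(Mul(Rational(-16793, 290), Pow(290, Rational(1, 2))), Rational(-9771, 24394)) = Add(Rational(-9771, 24394), Mul(Rational(-16793, 290), Pow(290, Rational(1, 2))))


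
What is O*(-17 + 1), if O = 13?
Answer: -208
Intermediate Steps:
O*(-17 + 1) = 13*(-17 + 1) = 13*(-16) = -208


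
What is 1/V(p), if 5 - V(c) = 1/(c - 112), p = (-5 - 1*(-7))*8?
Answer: 96/481 ≈ 0.19958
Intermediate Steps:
p = 16 (p = (-5 + 7)*8 = 2*8 = 16)
V(c) = 5 - 1/(-112 + c) (V(c) = 5 - 1/(c - 112) = 5 - 1/(-112 + c))
1/V(p) = 1/((-561 + 5*16)/(-112 + 16)) = 1/((-561 + 80)/(-96)) = 1/(-1/96*(-481)) = 1/(481/96) = 96/481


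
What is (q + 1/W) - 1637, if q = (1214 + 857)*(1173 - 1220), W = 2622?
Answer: -259509827/2622 ≈ -98974.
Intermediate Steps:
q = -97337 (q = 2071*(-47) = -97337)
(q + 1/W) - 1637 = (-97337 + 1/2622) - 1637 = -255217613/2622 - 1637 = -259509827/2622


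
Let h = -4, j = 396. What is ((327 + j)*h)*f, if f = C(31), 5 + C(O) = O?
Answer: -75192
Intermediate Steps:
C(O) = -5 + O
f = 26 (f = -5 + 31 = 26)
((327 + j)*h)*f = ((327 + 396)*(-4))*26 = (723*(-4))*26 = -2892*26 = -75192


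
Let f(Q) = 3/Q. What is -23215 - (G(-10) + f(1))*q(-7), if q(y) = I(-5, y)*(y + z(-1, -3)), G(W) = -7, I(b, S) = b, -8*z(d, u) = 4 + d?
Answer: -46135/2 ≈ -23068.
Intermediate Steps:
z(d, u) = -½ - d/8 (z(d, u) = -(4 + d)/8 = -½ - d/8)
q(y) = 15/8 - 5*y (q(y) = -5*(y + (-½ - ⅛*(-1))) = -5*(y + (-½ + ⅛)) = -5*(y - 3/8) = -5*(-3/8 + y) = 15/8 - 5*y)
-23215 - (G(-10) + f(1))*q(-7) = -23215 - (-7 + 3/1)*(15/8 - 5*(-7)) = -23215 - (-7 + 3*1)*(15/8 + 35) = -23215 - (-7 + 3)*295/8 = -23215 - (-4)*295/8 = -23215 - 1*(-295/2) = -23215 + 295/2 = -46135/2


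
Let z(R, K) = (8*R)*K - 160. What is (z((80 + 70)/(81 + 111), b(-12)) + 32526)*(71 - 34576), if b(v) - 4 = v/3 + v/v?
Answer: -4468017945/4 ≈ -1.1170e+9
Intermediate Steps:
b(v) = 5 + v/3 (b(v) = 4 + (v/3 + v/v) = 4 + (v*(1/3) + 1) = 4 + (v/3 + 1) = 4 + (1 + v/3) = 5 + v/3)
z(R, K) = -160 + 8*K*R (z(R, K) = 8*K*R - 160 = -160 + 8*K*R)
(z((80 + 70)/(81 + 111), b(-12)) + 32526)*(71 - 34576) = ((-160 + 8*(5 + (1/3)*(-12))*((80 + 70)/(81 + 111))) + 32526)*(71 - 34576) = ((-160 + 8*(5 - 4)*(150/192)) + 32526)*(-34505) = ((-160 + 8*1*(150*(1/192))) + 32526)*(-34505) = ((-160 + 8*1*(25/32)) + 32526)*(-34505) = ((-160 + 25/4) + 32526)*(-34505) = (-615/4 + 32526)*(-34505) = (129489/4)*(-34505) = -4468017945/4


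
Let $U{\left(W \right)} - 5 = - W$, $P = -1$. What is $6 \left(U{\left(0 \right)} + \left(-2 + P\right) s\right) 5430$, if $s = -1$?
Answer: $260640$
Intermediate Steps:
$U{\left(W \right)} = 5 - W$
$6 \left(U{\left(0 \right)} + \left(-2 + P\right) s\right) 5430 = 6 \left(\left(5 - 0\right) + \left(-2 - 1\right) \left(-1\right)\right) 5430 = 6 \left(\left(5 + 0\right) - -3\right) 5430 = 6 \left(5 + 3\right) 5430 = 6 \cdot 8 \cdot 5430 = 48 \cdot 5430 = 260640$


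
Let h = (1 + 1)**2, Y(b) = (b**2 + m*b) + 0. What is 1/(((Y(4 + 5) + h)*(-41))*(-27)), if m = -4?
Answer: 1/54243 ≈ 1.8436e-5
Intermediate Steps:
Y(b) = b**2 - 4*b (Y(b) = (b**2 - 4*b) + 0 = b**2 - 4*b)
h = 4 (h = 2**2 = 4)
1/(((Y(4 + 5) + h)*(-41))*(-27)) = 1/((((4 + 5)*(-4 + (4 + 5)) + 4)*(-41))*(-27)) = 1/(((9*(-4 + 9) + 4)*(-41))*(-27)) = 1/(((9*5 + 4)*(-41))*(-27)) = 1/(((45 + 4)*(-41))*(-27)) = 1/((49*(-41))*(-27)) = 1/(-2009*(-27)) = 1/54243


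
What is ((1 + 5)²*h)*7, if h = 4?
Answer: 1008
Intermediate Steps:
((1 + 5)²*h)*7 = ((1 + 5)²*4)*7 = (6²*4)*7 = (36*4)*7 = 144*7 = 1008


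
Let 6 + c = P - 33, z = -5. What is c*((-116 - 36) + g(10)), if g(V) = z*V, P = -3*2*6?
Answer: 15150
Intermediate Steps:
P = -36 (P = -6*6 = -36)
g(V) = -5*V
c = -75 (c = -6 + (-36 - 33) = -6 - 69 = -75)
c*((-116 - 36) + g(10)) = -75*((-116 - 36) - 5*10) = -75*(-152 - 50) = -75*(-202) = 15150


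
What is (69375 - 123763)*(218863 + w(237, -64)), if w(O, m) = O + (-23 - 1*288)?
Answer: -11899496132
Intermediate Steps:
w(O, m) = -311 + O (w(O, m) = O + (-23 - 288) = O - 311 = -311 + O)
(69375 - 123763)*(218863 + w(237, -64)) = (69375 - 123763)*(218863 + (-311 + 237)) = -54388*(218863 - 74) = -54388*218789 = -11899496132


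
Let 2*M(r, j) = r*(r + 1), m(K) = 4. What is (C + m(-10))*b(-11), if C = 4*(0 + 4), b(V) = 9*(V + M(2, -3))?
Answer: -1440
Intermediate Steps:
M(r, j) = r*(1 + r)/2 (M(r, j) = (r*(r + 1))/2 = (r*(1 + r))/2 = r*(1 + r)/2)
b(V) = 27 + 9*V (b(V) = 9*(V + (½)*2*(1 + 2)) = 9*(V + (½)*2*3) = 9*(V + 3) = 9*(3 + V) = 27 + 9*V)
C = 16 (C = 4*4 = 16)
(C + m(-10))*b(-11) = (16 + 4)*(27 + 9*(-11)) = 20*(27 - 99) = 20*(-72) = -1440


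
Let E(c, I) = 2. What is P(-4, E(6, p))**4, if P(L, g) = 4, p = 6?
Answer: 256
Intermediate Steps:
P(-4, E(6, p))**4 = 4**4 = 256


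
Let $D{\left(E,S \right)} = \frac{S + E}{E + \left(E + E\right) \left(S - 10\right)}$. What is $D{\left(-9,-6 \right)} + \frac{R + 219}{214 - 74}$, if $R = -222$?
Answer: $- \frac{979}{13020} \approx -0.075192$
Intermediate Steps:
$D{\left(E,S \right)} = \frac{E + S}{E + 2 E \left(-10 + S\right)}$
$D{\left(-9,-6 \right)} + \frac{R + 219}{214 - 74} = \frac{-9 - 6}{\left(-9\right) \left(-19 + 2 \left(-6\right)\right)} + \frac{-222 + 219}{214 - 74} = \left(- \frac{1}{9}\right) \frac{1}{-19 - 12} \left(-15\right) - \frac{3}{140} = \left(- \frac{1}{9}\right) \frac{1}{-31} \left(-15\right) - \frac{3}{140} = \left(- \frac{1}{9}\right) \left(- \frac{1}{31}\right) \left(-15\right) - \frac{3}{140} = - \frac{5}{93} - \frac{3}{140} = - \frac{979}{13020}$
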